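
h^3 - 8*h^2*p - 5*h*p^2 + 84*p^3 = (h - 7*p)*(h - 4*p)*(h + 3*p)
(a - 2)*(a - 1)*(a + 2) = a^3 - a^2 - 4*a + 4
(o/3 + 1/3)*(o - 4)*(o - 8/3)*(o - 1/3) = o^4/3 - 2*o^3 + 53*o^2/27 + 28*o/9 - 32/27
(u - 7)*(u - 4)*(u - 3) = u^3 - 14*u^2 + 61*u - 84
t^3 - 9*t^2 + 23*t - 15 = (t - 5)*(t - 3)*(t - 1)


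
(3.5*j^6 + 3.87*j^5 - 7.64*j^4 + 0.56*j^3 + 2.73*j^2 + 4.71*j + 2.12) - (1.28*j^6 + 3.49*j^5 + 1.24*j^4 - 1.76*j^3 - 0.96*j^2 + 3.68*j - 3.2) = 2.22*j^6 + 0.38*j^5 - 8.88*j^4 + 2.32*j^3 + 3.69*j^2 + 1.03*j + 5.32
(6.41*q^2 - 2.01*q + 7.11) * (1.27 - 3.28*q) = -21.0248*q^3 + 14.7335*q^2 - 25.8735*q + 9.0297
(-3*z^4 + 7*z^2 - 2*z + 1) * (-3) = 9*z^4 - 21*z^2 + 6*z - 3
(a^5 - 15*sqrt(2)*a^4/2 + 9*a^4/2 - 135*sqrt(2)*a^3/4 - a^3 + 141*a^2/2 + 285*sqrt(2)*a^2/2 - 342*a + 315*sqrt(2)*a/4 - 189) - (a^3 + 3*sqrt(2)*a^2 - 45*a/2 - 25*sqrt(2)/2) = a^5 - 15*sqrt(2)*a^4/2 + 9*a^4/2 - 135*sqrt(2)*a^3/4 - 2*a^3 + 141*a^2/2 + 279*sqrt(2)*a^2/2 - 639*a/2 + 315*sqrt(2)*a/4 - 189 + 25*sqrt(2)/2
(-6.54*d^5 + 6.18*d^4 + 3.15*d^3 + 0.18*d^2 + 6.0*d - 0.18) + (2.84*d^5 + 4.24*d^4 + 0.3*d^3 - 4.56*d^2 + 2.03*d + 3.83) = -3.7*d^5 + 10.42*d^4 + 3.45*d^3 - 4.38*d^2 + 8.03*d + 3.65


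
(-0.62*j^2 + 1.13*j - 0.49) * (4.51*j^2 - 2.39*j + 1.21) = -2.7962*j^4 + 6.5781*j^3 - 5.6608*j^2 + 2.5384*j - 0.5929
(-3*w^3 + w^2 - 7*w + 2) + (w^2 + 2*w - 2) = -3*w^3 + 2*w^2 - 5*w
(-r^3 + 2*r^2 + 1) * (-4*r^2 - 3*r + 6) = 4*r^5 - 5*r^4 - 12*r^3 + 8*r^2 - 3*r + 6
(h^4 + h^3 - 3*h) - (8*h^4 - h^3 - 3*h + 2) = -7*h^4 + 2*h^3 - 2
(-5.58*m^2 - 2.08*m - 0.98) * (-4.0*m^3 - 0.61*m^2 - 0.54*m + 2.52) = 22.32*m^5 + 11.7238*m^4 + 8.202*m^3 - 12.3406*m^2 - 4.7124*m - 2.4696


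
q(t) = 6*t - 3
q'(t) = 6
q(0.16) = -2.04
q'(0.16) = 6.00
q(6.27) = 34.62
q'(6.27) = 6.00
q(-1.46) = -11.76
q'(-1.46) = 6.00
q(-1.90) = -14.40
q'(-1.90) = 6.00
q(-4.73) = -31.38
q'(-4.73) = 6.00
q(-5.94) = -38.64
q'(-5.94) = 6.00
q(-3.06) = -21.36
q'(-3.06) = 6.00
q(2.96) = 14.76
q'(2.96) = 6.00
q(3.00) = 15.00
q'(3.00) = 6.00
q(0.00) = -3.00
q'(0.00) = 6.00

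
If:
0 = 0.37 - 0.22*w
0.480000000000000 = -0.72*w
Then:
No Solution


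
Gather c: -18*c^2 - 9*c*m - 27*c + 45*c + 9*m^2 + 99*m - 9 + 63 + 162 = -18*c^2 + c*(18 - 9*m) + 9*m^2 + 99*m + 216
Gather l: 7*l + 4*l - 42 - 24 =11*l - 66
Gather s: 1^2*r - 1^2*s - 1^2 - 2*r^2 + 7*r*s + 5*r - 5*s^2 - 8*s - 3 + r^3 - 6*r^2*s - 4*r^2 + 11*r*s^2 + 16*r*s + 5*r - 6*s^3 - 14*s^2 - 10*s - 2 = r^3 - 6*r^2 + 11*r - 6*s^3 + s^2*(11*r - 19) + s*(-6*r^2 + 23*r - 19) - 6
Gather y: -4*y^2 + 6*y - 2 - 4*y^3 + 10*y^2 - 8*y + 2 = -4*y^3 + 6*y^2 - 2*y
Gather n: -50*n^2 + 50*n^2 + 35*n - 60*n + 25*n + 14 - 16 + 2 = 0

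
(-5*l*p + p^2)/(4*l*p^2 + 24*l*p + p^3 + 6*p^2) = (-5*l + p)/(4*l*p + 24*l + p^2 + 6*p)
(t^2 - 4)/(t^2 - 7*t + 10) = (t + 2)/(t - 5)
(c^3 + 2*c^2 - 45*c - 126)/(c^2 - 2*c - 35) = (c^2 + 9*c + 18)/(c + 5)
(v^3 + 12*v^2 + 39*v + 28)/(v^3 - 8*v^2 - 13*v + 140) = (v^2 + 8*v + 7)/(v^2 - 12*v + 35)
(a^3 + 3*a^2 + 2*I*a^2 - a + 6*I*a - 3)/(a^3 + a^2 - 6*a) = (a^2 + 2*I*a - 1)/(a*(a - 2))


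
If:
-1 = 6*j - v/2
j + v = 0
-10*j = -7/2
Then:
No Solution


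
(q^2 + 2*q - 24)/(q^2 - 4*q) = (q + 6)/q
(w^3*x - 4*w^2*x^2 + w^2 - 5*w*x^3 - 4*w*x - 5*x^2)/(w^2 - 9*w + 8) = (w^3*x - 4*w^2*x^2 + w^2 - 5*w*x^3 - 4*w*x - 5*x^2)/(w^2 - 9*w + 8)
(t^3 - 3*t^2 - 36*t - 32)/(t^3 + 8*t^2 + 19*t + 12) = (t - 8)/(t + 3)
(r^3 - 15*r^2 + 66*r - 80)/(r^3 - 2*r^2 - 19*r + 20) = (r^2 - 10*r + 16)/(r^2 + 3*r - 4)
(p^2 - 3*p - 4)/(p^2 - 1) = (p - 4)/(p - 1)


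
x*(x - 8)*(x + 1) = x^3 - 7*x^2 - 8*x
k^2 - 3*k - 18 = (k - 6)*(k + 3)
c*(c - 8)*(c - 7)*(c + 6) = c^4 - 9*c^3 - 34*c^2 + 336*c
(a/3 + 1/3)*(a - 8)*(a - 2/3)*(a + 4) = a^4/3 - 11*a^3/9 - 34*a^2/3 - 8*a/3 + 64/9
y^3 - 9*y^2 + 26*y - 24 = (y - 4)*(y - 3)*(y - 2)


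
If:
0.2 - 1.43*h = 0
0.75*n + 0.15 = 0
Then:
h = 0.14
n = -0.20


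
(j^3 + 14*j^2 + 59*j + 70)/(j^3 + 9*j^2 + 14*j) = (j + 5)/j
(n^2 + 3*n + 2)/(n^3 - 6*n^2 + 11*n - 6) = (n^2 + 3*n + 2)/(n^3 - 6*n^2 + 11*n - 6)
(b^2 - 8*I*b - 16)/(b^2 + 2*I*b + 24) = (b - 4*I)/(b + 6*I)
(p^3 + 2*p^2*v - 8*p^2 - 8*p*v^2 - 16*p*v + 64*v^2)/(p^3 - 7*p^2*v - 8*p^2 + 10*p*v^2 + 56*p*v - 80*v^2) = (p + 4*v)/(p - 5*v)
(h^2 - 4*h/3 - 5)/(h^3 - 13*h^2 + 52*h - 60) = (h^2 - 4*h/3 - 5)/(h^3 - 13*h^2 + 52*h - 60)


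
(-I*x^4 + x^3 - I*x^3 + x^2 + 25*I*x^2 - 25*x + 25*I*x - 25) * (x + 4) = -I*x^5 + x^4 - 5*I*x^4 + 5*x^3 + 21*I*x^3 - 21*x^2 + 125*I*x^2 - 125*x + 100*I*x - 100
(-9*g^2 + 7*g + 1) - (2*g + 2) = -9*g^2 + 5*g - 1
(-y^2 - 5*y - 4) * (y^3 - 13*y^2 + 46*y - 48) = -y^5 + 8*y^4 + 15*y^3 - 130*y^2 + 56*y + 192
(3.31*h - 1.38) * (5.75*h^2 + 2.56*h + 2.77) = 19.0325*h^3 + 0.538600000000002*h^2 + 5.6359*h - 3.8226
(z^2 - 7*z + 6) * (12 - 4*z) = -4*z^3 + 40*z^2 - 108*z + 72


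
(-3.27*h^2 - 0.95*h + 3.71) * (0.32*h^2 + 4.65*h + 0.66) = -1.0464*h^4 - 15.5095*h^3 - 5.3885*h^2 + 16.6245*h + 2.4486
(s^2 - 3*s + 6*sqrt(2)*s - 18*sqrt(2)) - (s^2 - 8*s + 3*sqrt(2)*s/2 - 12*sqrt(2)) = 5*s + 9*sqrt(2)*s/2 - 6*sqrt(2)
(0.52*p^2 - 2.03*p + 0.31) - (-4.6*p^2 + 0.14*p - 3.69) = 5.12*p^2 - 2.17*p + 4.0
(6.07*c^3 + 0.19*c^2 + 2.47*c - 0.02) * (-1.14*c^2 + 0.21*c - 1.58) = -6.9198*c^5 + 1.0581*c^4 - 12.3665*c^3 + 0.2413*c^2 - 3.9068*c + 0.0316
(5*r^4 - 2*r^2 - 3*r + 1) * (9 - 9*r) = -45*r^5 + 45*r^4 + 18*r^3 + 9*r^2 - 36*r + 9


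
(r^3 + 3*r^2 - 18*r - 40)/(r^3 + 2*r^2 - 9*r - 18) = (r^2 + r - 20)/(r^2 - 9)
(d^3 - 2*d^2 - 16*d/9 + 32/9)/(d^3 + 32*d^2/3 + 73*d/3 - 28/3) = (9*d^3 - 18*d^2 - 16*d + 32)/(3*(3*d^3 + 32*d^2 + 73*d - 28))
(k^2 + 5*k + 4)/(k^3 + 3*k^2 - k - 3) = (k + 4)/(k^2 + 2*k - 3)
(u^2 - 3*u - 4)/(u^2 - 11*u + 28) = (u + 1)/(u - 7)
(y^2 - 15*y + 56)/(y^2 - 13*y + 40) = (y - 7)/(y - 5)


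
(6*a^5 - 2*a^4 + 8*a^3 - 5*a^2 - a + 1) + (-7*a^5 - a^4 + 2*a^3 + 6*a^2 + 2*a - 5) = -a^5 - 3*a^4 + 10*a^3 + a^2 + a - 4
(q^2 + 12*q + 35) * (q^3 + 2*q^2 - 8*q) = q^5 + 14*q^4 + 51*q^3 - 26*q^2 - 280*q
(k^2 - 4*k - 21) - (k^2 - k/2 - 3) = -7*k/2 - 18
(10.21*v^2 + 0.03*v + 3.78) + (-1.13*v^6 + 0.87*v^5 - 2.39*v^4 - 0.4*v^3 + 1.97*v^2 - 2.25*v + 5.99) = -1.13*v^6 + 0.87*v^5 - 2.39*v^4 - 0.4*v^3 + 12.18*v^2 - 2.22*v + 9.77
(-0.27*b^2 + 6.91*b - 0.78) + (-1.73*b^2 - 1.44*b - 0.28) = -2.0*b^2 + 5.47*b - 1.06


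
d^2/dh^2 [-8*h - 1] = 0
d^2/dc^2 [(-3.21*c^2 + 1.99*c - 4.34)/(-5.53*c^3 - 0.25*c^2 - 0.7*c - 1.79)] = (196.329378*c^6 - 365.135946*c^5 + 1501.590762*c^4 - 334.812448*c^3 + 330.190446*c^2 - 247.861998*c + 25.926162)/(169.112377*c^9 + 22.935675*c^8 + 65.256765*c^7 + 170.041558*c^6 + 23.1084*c^5 + 42.277665*c^4 + 55.378519*c^3 + 5.034375*c^2 + 6.72861*c + 5.735339)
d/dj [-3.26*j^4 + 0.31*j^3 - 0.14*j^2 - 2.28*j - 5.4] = -13.04*j^3 + 0.93*j^2 - 0.28*j - 2.28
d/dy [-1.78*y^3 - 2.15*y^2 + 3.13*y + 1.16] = -5.34*y^2 - 4.3*y + 3.13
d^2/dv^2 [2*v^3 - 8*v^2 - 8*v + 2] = 12*v - 16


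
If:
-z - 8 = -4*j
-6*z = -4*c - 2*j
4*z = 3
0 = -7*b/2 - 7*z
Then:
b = -3/2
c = 1/32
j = 35/16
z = 3/4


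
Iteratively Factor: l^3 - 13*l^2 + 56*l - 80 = (l - 4)*(l^2 - 9*l + 20) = (l - 5)*(l - 4)*(l - 4)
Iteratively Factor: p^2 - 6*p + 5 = (p - 1)*(p - 5)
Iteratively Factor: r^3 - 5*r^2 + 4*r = (r - 4)*(r^2 - r) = (r - 4)*(r - 1)*(r)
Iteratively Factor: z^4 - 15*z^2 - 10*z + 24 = (z - 4)*(z^3 + 4*z^2 + z - 6) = (z - 4)*(z + 2)*(z^2 + 2*z - 3) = (z - 4)*(z - 1)*(z + 2)*(z + 3)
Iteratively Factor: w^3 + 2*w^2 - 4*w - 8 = (w + 2)*(w^2 - 4) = (w + 2)^2*(w - 2)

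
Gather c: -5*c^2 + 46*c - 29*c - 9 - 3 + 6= -5*c^2 + 17*c - 6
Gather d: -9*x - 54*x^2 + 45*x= -54*x^2 + 36*x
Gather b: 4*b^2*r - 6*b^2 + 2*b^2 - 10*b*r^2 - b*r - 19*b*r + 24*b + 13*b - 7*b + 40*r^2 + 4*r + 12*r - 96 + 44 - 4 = b^2*(4*r - 4) + b*(-10*r^2 - 20*r + 30) + 40*r^2 + 16*r - 56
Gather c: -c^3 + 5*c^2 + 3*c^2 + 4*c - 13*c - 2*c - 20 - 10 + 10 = -c^3 + 8*c^2 - 11*c - 20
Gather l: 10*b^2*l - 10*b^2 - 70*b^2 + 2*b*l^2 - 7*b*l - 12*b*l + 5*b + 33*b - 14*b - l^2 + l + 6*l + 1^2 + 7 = -80*b^2 + 24*b + l^2*(2*b - 1) + l*(10*b^2 - 19*b + 7) + 8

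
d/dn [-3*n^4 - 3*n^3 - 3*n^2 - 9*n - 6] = -12*n^3 - 9*n^2 - 6*n - 9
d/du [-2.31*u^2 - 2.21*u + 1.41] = -4.62*u - 2.21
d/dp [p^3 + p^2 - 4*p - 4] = 3*p^2 + 2*p - 4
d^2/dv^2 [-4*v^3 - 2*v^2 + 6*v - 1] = -24*v - 4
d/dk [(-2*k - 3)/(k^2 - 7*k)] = (2*k^2 + 6*k - 21)/(k^2*(k^2 - 14*k + 49))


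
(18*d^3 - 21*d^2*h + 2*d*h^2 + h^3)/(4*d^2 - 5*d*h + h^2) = (18*d^2 - 3*d*h - h^2)/(4*d - h)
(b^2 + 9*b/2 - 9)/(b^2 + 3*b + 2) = (b^2 + 9*b/2 - 9)/(b^2 + 3*b + 2)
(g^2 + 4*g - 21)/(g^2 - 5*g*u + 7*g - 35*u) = (3 - g)/(-g + 5*u)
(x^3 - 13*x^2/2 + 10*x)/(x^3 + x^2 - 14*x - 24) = x*(2*x - 5)/(2*(x^2 + 5*x + 6))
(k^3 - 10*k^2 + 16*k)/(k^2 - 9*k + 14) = k*(k - 8)/(k - 7)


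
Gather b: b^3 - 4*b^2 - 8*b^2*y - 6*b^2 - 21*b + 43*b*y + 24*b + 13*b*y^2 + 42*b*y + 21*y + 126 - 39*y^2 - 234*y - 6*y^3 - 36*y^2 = b^3 + b^2*(-8*y - 10) + b*(13*y^2 + 85*y + 3) - 6*y^3 - 75*y^2 - 213*y + 126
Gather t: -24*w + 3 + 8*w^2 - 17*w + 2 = 8*w^2 - 41*w + 5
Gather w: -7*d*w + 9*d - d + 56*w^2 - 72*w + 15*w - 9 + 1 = 8*d + 56*w^2 + w*(-7*d - 57) - 8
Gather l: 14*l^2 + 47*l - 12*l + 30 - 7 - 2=14*l^2 + 35*l + 21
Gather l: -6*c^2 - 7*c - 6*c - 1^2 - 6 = -6*c^2 - 13*c - 7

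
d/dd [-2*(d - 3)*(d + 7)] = -4*d - 8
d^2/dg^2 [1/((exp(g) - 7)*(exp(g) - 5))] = 4*(exp(3*g) - 9*exp(2*g) + exp(g) + 105)*exp(g)/(exp(6*g) - 36*exp(5*g) + 537*exp(4*g) - 4248*exp(3*g) + 18795*exp(2*g) - 44100*exp(g) + 42875)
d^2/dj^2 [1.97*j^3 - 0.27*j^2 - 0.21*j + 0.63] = 11.82*j - 0.54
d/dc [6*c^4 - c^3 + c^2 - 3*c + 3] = 24*c^3 - 3*c^2 + 2*c - 3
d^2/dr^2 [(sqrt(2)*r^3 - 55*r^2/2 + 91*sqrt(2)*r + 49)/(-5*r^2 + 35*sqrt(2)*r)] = 7*(sqrt(2)*r^3 - 42*r^2 + 294*sqrt(2)*r - 1372)/(5*r^3*(r^3 - 21*sqrt(2)*r^2 + 294*r - 686*sqrt(2)))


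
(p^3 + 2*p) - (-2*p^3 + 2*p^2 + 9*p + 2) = 3*p^3 - 2*p^2 - 7*p - 2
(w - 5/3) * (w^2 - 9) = w^3 - 5*w^2/3 - 9*w + 15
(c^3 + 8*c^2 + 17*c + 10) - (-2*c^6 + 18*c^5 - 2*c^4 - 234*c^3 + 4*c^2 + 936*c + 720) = 2*c^6 - 18*c^5 + 2*c^4 + 235*c^3 + 4*c^2 - 919*c - 710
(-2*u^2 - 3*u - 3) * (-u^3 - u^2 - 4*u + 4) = 2*u^5 + 5*u^4 + 14*u^3 + 7*u^2 - 12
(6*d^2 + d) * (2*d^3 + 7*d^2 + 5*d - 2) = 12*d^5 + 44*d^4 + 37*d^3 - 7*d^2 - 2*d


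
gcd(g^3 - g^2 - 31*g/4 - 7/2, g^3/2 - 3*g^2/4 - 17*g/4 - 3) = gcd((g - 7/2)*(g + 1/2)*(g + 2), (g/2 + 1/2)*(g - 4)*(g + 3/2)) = 1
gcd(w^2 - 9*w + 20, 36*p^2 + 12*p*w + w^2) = 1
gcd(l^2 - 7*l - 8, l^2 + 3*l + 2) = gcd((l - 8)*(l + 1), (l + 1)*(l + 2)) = l + 1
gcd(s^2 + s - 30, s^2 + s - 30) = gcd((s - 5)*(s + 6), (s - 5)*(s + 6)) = s^2 + s - 30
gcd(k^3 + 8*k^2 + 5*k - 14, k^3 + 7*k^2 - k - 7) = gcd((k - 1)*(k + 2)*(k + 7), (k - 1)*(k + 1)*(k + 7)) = k^2 + 6*k - 7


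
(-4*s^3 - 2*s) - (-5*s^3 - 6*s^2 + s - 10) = s^3 + 6*s^2 - 3*s + 10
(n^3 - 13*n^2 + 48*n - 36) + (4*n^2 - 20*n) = n^3 - 9*n^2 + 28*n - 36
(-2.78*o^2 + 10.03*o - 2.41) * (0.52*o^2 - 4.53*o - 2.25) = -1.4456*o^4 + 17.809*o^3 - 40.4341*o^2 - 11.6502*o + 5.4225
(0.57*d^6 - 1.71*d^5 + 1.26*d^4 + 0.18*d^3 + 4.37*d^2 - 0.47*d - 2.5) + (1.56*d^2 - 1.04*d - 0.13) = 0.57*d^6 - 1.71*d^5 + 1.26*d^4 + 0.18*d^3 + 5.93*d^2 - 1.51*d - 2.63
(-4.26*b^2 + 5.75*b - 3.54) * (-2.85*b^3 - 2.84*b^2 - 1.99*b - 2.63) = 12.141*b^5 - 4.2891*b^4 + 2.2364*b^3 + 9.8149*b^2 - 8.0779*b + 9.3102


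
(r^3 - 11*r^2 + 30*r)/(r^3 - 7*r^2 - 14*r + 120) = r/(r + 4)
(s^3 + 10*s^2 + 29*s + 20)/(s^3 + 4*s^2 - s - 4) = (s + 5)/(s - 1)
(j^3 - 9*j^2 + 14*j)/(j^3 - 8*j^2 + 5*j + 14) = j/(j + 1)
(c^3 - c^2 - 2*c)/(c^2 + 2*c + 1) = c*(c - 2)/(c + 1)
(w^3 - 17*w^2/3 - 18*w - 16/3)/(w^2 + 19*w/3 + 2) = (w^2 - 6*w - 16)/(w + 6)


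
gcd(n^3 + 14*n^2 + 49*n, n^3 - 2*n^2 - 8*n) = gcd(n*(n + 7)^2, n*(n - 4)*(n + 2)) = n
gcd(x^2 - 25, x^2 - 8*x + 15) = x - 5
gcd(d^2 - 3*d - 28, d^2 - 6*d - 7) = d - 7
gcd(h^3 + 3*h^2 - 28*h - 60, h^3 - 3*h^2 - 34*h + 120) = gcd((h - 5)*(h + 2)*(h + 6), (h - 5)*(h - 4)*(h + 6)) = h^2 + h - 30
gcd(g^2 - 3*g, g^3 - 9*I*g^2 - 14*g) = g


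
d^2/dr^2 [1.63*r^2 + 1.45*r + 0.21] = 3.26000000000000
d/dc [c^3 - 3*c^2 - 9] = 3*c*(c - 2)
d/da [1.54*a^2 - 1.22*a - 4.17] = 3.08*a - 1.22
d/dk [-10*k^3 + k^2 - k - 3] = -30*k^2 + 2*k - 1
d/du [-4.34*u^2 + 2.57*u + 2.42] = 2.57 - 8.68*u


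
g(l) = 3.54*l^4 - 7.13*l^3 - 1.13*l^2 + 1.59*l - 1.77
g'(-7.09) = -6104.26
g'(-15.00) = -52567.26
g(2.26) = 6.10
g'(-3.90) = -1154.89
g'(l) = 14.16*l^3 - 21.39*l^2 - 2.26*l + 1.59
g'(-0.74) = -14.19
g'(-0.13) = 1.49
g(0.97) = -4.66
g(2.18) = 2.41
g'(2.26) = 50.68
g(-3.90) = 1216.74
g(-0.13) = -1.98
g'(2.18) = 41.71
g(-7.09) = 11416.45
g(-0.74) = 0.39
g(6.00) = 3014.85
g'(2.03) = 27.31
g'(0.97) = -7.80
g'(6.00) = 2276.55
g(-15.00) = 202996.38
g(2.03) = -2.73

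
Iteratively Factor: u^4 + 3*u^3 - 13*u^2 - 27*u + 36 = (u - 1)*(u^3 + 4*u^2 - 9*u - 36) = (u - 1)*(u + 4)*(u^2 - 9) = (u - 3)*(u - 1)*(u + 4)*(u + 3)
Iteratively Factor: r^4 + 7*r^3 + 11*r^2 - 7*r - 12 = (r + 1)*(r^3 + 6*r^2 + 5*r - 12) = (r + 1)*(r + 3)*(r^2 + 3*r - 4) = (r + 1)*(r + 3)*(r + 4)*(r - 1)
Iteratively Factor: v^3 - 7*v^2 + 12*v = (v - 4)*(v^2 - 3*v) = (v - 4)*(v - 3)*(v)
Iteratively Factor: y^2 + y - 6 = (y + 3)*(y - 2)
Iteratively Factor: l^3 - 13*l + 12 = (l + 4)*(l^2 - 4*l + 3) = (l - 3)*(l + 4)*(l - 1)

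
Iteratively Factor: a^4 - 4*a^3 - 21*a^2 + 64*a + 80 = (a - 5)*(a^3 + a^2 - 16*a - 16) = (a - 5)*(a + 4)*(a^2 - 3*a - 4) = (a - 5)*(a + 1)*(a + 4)*(a - 4)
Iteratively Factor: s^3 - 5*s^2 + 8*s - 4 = (s - 2)*(s^2 - 3*s + 2) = (s - 2)*(s - 1)*(s - 2)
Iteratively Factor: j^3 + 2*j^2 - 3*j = (j)*(j^2 + 2*j - 3) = j*(j - 1)*(j + 3)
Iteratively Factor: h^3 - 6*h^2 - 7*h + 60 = (h - 4)*(h^2 - 2*h - 15) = (h - 5)*(h - 4)*(h + 3)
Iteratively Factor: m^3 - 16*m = (m + 4)*(m^2 - 4*m) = (m - 4)*(m + 4)*(m)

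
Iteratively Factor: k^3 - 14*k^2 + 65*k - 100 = (k - 4)*(k^2 - 10*k + 25) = (k - 5)*(k - 4)*(k - 5)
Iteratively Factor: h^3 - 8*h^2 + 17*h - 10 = (h - 1)*(h^2 - 7*h + 10) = (h - 5)*(h - 1)*(h - 2)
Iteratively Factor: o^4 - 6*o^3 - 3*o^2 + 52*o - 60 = (o - 2)*(o^3 - 4*o^2 - 11*o + 30) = (o - 5)*(o - 2)*(o^2 + o - 6) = (o - 5)*(o - 2)*(o + 3)*(o - 2)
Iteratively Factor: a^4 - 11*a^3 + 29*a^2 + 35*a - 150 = (a + 2)*(a^3 - 13*a^2 + 55*a - 75) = (a - 5)*(a + 2)*(a^2 - 8*a + 15) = (a - 5)^2*(a + 2)*(a - 3)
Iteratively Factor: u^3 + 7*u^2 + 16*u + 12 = (u + 2)*(u^2 + 5*u + 6) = (u + 2)*(u + 3)*(u + 2)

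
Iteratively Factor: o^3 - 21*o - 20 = (o + 4)*(o^2 - 4*o - 5) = (o + 1)*(o + 4)*(o - 5)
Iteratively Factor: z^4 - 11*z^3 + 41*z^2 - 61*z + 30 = (z - 2)*(z^3 - 9*z^2 + 23*z - 15) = (z - 2)*(z - 1)*(z^2 - 8*z + 15) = (z - 3)*(z - 2)*(z - 1)*(z - 5)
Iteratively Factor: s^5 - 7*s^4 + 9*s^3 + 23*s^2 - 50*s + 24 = (s - 1)*(s^4 - 6*s^3 + 3*s^2 + 26*s - 24) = (s - 1)*(s + 2)*(s^3 - 8*s^2 + 19*s - 12) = (s - 1)^2*(s + 2)*(s^2 - 7*s + 12) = (s - 3)*(s - 1)^2*(s + 2)*(s - 4)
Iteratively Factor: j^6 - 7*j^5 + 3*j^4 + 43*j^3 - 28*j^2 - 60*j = (j - 3)*(j^5 - 4*j^4 - 9*j^3 + 16*j^2 + 20*j) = (j - 5)*(j - 3)*(j^4 + j^3 - 4*j^2 - 4*j) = (j - 5)*(j - 3)*(j - 2)*(j^3 + 3*j^2 + 2*j) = j*(j - 5)*(j - 3)*(j - 2)*(j^2 + 3*j + 2) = j*(j - 5)*(j - 3)*(j - 2)*(j + 1)*(j + 2)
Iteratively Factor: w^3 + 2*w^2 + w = (w + 1)*(w^2 + w) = (w + 1)^2*(w)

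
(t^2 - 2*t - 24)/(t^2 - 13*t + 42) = (t + 4)/(t - 7)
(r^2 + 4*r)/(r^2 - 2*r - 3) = r*(r + 4)/(r^2 - 2*r - 3)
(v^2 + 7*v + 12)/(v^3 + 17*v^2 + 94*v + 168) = (v + 3)/(v^2 + 13*v + 42)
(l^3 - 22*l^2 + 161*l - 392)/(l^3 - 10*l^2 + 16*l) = (l^2 - 14*l + 49)/(l*(l - 2))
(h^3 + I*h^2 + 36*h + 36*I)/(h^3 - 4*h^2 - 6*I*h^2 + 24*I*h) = (h^2 + 7*I*h - 6)/(h*(h - 4))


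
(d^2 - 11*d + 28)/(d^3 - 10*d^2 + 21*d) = (d - 4)/(d*(d - 3))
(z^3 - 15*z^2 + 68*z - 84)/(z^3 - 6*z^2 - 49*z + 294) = (z - 2)/(z + 7)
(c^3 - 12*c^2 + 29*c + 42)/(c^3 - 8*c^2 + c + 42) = (c^2 - 5*c - 6)/(c^2 - c - 6)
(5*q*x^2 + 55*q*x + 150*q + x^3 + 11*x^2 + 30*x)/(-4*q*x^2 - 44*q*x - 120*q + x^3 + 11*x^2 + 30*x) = (5*q + x)/(-4*q + x)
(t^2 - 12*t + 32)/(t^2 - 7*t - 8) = (t - 4)/(t + 1)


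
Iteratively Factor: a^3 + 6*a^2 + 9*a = (a + 3)*(a^2 + 3*a) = a*(a + 3)*(a + 3)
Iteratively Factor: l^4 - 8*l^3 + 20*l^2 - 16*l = (l - 2)*(l^3 - 6*l^2 + 8*l) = (l - 4)*(l - 2)*(l^2 - 2*l) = l*(l - 4)*(l - 2)*(l - 2)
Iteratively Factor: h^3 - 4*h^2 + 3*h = (h - 3)*(h^2 - h) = (h - 3)*(h - 1)*(h)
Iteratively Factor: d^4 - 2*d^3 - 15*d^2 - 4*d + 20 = (d - 5)*(d^3 + 3*d^2 - 4) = (d - 5)*(d - 1)*(d^2 + 4*d + 4) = (d - 5)*(d - 1)*(d + 2)*(d + 2)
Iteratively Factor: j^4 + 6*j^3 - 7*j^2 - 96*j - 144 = (j - 4)*(j^3 + 10*j^2 + 33*j + 36) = (j - 4)*(j + 4)*(j^2 + 6*j + 9) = (j - 4)*(j + 3)*(j + 4)*(j + 3)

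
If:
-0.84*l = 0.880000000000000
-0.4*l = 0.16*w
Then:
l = -1.05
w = 2.62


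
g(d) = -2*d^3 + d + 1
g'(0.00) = 1.00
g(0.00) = 1.00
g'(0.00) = 1.00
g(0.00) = 1.00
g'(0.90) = -3.86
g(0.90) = 0.44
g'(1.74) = -17.17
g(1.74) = -7.80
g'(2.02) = -23.48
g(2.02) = -13.46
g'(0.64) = -1.46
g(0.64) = 1.12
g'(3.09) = -56.29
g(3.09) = -54.92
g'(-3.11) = -57.03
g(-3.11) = 58.05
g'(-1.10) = -6.26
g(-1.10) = 2.56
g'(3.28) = -63.55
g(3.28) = -66.30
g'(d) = 1 - 6*d^2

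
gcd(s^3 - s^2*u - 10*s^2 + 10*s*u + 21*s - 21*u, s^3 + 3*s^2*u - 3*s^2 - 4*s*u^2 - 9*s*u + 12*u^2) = s^2 - s*u - 3*s + 3*u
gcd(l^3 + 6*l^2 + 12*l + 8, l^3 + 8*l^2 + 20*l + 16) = l^2 + 4*l + 4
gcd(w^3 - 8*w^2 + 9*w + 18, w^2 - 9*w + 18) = w^2 - 9*w + 18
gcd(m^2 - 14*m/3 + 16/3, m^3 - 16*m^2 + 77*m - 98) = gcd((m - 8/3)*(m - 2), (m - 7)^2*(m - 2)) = m - 2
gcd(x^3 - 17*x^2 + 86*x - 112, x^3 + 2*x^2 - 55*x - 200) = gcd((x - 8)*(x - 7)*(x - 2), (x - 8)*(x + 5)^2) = x - 8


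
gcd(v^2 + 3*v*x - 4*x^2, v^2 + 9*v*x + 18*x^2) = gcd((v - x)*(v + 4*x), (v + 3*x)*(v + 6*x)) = 1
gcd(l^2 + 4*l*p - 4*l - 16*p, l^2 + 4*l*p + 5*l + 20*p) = l + 4*p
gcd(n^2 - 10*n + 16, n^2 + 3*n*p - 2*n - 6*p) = n - 2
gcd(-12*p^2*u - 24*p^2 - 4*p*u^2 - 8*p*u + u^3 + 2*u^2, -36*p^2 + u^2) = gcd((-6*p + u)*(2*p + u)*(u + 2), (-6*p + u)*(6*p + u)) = 6*p - u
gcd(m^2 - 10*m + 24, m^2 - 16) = m - 4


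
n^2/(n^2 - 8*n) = n/(n - 8)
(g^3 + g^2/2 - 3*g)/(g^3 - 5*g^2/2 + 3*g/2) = (g + 2)/(g - 1)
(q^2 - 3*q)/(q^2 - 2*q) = (q - 3)/(q - 2)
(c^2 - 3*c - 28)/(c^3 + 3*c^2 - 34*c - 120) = (c - 7)/(c^2 - c - 30)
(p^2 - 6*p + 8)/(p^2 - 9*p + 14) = (p - 4)/(p - 7)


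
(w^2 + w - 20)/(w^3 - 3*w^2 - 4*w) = (w + 5)/(w*(w + 1))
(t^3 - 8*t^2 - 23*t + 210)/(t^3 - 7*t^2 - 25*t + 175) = (t - 6)/(t - 5)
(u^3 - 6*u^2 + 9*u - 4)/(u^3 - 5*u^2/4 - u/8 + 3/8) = 8*(u^2 - 5*u + 4)/(8*u^2 - 2*u - 3)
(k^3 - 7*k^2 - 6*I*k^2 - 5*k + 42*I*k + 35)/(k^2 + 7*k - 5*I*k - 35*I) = (k^2 - k*(7 + I) + 7*I)/(k + 7)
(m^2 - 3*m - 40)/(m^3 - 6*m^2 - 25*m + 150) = (m - 8)/(m^2 - 11*m + 30)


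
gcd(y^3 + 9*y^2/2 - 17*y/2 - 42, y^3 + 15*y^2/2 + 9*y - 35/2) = y + 7/2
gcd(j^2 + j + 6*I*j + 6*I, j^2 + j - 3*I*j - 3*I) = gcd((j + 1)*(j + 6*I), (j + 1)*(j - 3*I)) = j + 1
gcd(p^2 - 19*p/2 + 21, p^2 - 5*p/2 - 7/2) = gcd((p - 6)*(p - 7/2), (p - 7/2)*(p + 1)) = p - 7/2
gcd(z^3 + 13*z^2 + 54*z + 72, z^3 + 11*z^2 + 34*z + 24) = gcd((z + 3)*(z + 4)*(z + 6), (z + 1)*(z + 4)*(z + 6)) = z^2 + 10*z + 24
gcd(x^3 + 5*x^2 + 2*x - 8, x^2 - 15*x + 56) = 1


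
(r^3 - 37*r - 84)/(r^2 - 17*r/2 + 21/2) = 2*(r^2 + 7*r + 12)/(2*r - 3)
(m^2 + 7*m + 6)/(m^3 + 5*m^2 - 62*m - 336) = (m + 1)/(m^2 - m - 56)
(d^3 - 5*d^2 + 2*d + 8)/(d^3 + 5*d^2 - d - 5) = (d^2 - 6*d + 8)/(d^2 + 4*d - 5)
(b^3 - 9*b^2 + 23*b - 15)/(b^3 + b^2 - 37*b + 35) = (b - 3)/(b + 7)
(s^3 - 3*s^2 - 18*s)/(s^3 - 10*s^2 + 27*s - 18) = s*(s + 3)/(s^2 - 4*s + 3)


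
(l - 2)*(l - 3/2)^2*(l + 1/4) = l^4 - 19*l^3/4 + 7*l^2 - 39*l/16 - 9/8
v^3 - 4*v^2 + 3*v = v*(v - 3)*(v - 1)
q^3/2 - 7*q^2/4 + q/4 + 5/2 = (q/2 + 1/2)*(q - 5/2)*(q - 2)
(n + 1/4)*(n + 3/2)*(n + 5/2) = n^3 + 17*n^2/4 + 19*n/4 + 15/16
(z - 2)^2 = z^2 - 4*z + 4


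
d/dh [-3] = 0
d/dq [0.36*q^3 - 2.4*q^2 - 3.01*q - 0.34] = 1.08*q^2 - 4.8*q - 3.01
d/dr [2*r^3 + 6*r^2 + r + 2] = 6*r^2 + 12*r + 1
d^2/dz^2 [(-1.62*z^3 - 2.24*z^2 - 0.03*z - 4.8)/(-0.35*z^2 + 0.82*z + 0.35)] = (-6.66133814775094e-16*z^5 + 6.66133814775094e-16*z^4 + 3.868586*z^3 + 7.96404*z^2 - 7.05285*z + 8.16262)/(0.042875*z^6 - 0.30135*z^5 + 0.577395*z^4 + 0.0513319999999999*z^3 - 0.577395*z^2 - 0.30135*z - 0.042875)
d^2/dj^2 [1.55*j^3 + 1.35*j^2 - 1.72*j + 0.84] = 9.3*j + 2.7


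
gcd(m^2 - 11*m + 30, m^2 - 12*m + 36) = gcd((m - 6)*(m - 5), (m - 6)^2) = m - 6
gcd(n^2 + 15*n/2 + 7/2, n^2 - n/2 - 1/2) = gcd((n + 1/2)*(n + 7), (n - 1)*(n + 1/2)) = n + 1/2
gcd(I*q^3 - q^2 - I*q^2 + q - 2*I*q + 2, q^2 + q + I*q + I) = q^2 + q*(1 + I) + I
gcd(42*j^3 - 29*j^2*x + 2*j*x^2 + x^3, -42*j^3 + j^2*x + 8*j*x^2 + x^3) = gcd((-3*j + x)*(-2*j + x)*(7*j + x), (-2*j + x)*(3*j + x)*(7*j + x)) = -14*j^2 + 5*j*x + x^2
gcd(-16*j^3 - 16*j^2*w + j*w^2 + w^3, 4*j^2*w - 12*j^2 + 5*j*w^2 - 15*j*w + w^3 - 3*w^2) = 4*j^2 + 5*j*w + w^2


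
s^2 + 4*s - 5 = (s - 1)*(s + 5)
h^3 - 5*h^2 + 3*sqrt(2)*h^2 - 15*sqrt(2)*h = h*(h - 5)*(h + 3*sqrt(2))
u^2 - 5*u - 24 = (u - 8)*(u + 3)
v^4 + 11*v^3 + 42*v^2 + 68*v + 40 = (v + 2)^3*(v + 5)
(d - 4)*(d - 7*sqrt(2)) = d^2 - 7*sqrt(2)*d - 4*d + 28*sqrt(2)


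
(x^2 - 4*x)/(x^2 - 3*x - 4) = x/(x + 1)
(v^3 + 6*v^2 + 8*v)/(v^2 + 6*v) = (v^2 + 6*v + 8)/(v + 6)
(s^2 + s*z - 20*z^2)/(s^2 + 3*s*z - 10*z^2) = (-s + 4*z)/(-s + 2*z)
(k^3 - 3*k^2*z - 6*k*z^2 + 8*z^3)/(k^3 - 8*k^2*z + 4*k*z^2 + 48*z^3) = (-k + z)/(-k + 6*z)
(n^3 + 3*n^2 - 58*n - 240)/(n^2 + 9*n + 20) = (n^2 - 2*n - 48)/(n + 4)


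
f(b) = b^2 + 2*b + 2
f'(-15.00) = -28.00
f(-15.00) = 197.00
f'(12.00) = 26.00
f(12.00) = 170.00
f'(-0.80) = 0.40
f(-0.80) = 1.04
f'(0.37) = 2.74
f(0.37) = 2.88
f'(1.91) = 5.82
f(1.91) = 9.47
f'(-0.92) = 0.16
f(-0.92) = 1.01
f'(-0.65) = 0.70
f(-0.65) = 1.12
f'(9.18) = 20.36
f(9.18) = 104.63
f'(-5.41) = -8.82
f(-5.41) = 20.45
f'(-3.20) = -4.40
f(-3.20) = 5.84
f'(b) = 2*b + 2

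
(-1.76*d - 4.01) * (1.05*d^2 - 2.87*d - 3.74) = -1.848*d^3 + 0.840700000000001*d^2 + 18.0911*d + 14.9974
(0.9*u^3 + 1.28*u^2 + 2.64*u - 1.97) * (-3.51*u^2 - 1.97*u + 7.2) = -3.159*u^5 - 6.2658*u^4 - 5.308*u^3 + 10.9299*u^2 + 22.8889*u - 14.184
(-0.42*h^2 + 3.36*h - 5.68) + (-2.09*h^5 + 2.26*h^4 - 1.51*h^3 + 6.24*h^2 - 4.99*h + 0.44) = -2.09*h^5 + 2.26*h^4 - 1.51*h^3 + 5.82*h^2 - 1.63*h - 5.24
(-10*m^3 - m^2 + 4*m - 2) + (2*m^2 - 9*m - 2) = -10*m^3 + m^2 - 5*m - 4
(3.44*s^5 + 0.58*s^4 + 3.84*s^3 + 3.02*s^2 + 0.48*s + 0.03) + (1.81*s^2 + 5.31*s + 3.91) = 3.44*s^5 + 0.58*s^4 + 3.84*s^3 + 4.83*s^2 + 5.79*s + 3.94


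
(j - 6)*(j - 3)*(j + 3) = j^3 - 6*j^2 - 9*j + 54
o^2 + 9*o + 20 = (o + 4)*(o + 5)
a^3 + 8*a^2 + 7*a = a*(a + 1)*(a + 7)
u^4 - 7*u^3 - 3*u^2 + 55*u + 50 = (u - 5)^2*(u + 1)*(u + 2)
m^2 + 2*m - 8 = (m - 2)*(m + 4)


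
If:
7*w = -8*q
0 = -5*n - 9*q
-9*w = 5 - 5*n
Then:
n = -7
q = 35/9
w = -40/9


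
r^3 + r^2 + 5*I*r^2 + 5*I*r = r*(r + 1)*(r + 5*I)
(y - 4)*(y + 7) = y^2 + 3*y - 28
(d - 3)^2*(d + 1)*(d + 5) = d^4 - 22*d^2 + 24*d + 45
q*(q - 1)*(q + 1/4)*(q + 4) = q^4 + 13*q^3/4 - 13*q^2/4 - q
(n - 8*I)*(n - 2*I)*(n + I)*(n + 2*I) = n^4 - 7*I*n^3 + 12*n^2 - 28*I*n + 32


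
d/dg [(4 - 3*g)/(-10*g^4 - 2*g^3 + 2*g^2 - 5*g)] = 2*(-45*g^4 + 74*g^3 + 15*g^2 - 8*g + 10)/(g^2*(100*g^6 + 40*g^5 - 36*g^4 + 92*g^3 + 24*g^2 - 20*g + 25))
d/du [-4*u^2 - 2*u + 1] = -8*u - 2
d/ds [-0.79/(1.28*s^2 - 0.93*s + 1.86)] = (2.0224*s - 0.7347)/(1.28*s^2 - 0.93*s + 1.86)^2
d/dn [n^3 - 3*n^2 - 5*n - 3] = 3*n^2 - 6*n - 5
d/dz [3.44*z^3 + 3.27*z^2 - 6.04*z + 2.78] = 10.32*z^2 + 6.54*z - 6.04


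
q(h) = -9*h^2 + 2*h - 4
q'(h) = 2 - 18*h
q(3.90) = -133.09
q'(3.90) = -68.20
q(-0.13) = -4.41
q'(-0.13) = 4.34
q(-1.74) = -34.73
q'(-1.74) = 33.32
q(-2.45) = -62.92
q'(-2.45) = 46.10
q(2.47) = -53.97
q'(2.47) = -42.46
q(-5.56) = -293.34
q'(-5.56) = 102.08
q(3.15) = -87.00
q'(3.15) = -54.70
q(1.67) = -25.76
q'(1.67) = -28.06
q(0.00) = -4.00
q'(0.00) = 2.00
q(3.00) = -79.00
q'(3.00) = -52.00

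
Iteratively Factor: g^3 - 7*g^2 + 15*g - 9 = (g - 3)*(g^2 - 4*g + 3) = (g - 3)^2*(g - 1)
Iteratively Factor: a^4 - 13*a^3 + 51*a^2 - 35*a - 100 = (a - 5)*(a^3 - 8*a^2 + 11*a + 20) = (a - 5)^2*(a^2 - 3*a - 4) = (a - 5)^2*(a + 1)*(a - 4)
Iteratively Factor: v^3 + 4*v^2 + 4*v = (v + 2)*(v^2 + 2*v) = v*(v + 2)*(v + 2)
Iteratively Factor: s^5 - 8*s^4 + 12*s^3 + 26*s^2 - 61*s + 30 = (s - 1)*(s^4 - 7*s^3 + 5*s^2 + 31*s - 30) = (s - 1)^2*(s^3 - 6*s^2 - s + 30) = (s - 5)*(s - 1)^2*(s^2 - s - 6) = (s - 5)*(s - 1)^2*(s + 2)*(s - 3)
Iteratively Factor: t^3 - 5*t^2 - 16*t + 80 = (t - 4)*(t^2 - t - 20) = (t - 4)*(t + 4)*(t - 5)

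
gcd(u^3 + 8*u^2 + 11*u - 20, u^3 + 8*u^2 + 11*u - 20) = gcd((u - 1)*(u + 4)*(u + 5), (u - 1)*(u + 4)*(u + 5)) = u^3 + 8*u^2 + 11*u - 20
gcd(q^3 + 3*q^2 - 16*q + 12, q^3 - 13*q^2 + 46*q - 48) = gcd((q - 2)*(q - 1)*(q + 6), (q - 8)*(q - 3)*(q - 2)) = q - 2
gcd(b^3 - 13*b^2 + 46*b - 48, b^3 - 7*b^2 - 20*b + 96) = b^2 - 11*b + 24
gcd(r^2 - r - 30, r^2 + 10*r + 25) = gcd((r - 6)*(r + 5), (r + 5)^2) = r + 5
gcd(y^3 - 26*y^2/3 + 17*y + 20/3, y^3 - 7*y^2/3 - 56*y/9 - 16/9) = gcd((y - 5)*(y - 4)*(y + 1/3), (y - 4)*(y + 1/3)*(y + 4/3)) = y^2 - 11*y/3 - 4/3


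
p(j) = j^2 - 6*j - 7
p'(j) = 2*j - 6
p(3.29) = -15.92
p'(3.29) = 0.58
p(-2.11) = 10.11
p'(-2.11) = -10.22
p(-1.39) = 3.27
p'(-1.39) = -8.78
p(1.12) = -12.47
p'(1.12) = -3.76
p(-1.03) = 0.24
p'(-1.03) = -8.06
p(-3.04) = 20.48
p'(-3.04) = -12.08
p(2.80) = -15.96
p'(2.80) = -0.40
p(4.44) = -13.93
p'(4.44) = 2.88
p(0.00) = -7.00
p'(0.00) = -6.00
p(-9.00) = 128.00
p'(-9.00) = -24.00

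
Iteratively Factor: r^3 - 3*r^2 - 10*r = (r + 2)*(r^2 - 5*r) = (r - 5)*(r + 2)*(r)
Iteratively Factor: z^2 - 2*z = (z - 2)*(z)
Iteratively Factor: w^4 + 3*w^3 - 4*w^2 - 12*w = (w)*(w^3 + 3*w^2 - 4*w - 12) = w*(w + 2)*(w^2 + w - 6) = w*(w + 2)*(w + 3)*(w - 2)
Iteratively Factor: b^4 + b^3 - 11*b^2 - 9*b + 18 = (b - 3)*(b^3 + 4*b^2 + b - 6) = (b - 3)*(b + 3)*(b^2 + b - 2) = (b - 3)*(b - 1)*(b + 3)*(b + 2)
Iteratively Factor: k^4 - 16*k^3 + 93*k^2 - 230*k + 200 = (k - 4)*(k^3 - 12*k^2 + 45*k - 50) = (k - 5)*(k - 4)*(k^2 - 7*k + 10) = (k - 5)*(k - 4)*(k - 2)*(k - 5)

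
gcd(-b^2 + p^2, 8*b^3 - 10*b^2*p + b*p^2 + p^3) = -b + p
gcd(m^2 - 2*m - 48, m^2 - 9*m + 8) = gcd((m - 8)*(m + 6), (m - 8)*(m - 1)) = m - 8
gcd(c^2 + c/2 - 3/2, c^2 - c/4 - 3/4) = c - 1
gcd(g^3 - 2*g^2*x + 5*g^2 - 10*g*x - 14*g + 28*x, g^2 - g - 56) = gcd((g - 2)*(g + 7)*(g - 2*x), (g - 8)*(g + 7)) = g + 7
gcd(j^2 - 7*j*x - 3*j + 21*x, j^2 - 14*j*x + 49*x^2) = -j + 7*x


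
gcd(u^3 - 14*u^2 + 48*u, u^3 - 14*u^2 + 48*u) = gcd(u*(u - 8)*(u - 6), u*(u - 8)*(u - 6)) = u^3 - 14*u^2 + 48*u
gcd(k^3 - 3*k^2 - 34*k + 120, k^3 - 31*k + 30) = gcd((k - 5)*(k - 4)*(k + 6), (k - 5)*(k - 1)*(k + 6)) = k^2 + k - 30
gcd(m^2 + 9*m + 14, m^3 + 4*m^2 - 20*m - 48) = m + 2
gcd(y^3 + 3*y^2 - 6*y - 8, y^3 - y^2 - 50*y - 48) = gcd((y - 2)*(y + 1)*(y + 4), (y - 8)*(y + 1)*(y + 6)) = y + 1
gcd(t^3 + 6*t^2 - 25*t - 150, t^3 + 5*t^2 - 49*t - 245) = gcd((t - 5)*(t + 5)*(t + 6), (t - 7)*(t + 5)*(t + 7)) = t + 5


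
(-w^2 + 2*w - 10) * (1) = -w^2 + 2*w - 10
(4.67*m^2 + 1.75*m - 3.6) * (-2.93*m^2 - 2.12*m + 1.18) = -13.6831*m^4 - 15.0279*m^3 + 12.3486*m^2 + 9.697*m - 4.248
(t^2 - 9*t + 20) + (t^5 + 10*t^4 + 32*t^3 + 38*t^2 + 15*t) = t^5 + 10*t^4 + 32*t^3 + 39*t^2 + 6*t + 20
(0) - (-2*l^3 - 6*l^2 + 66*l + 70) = 2*l^3 + 6*l^2 - 66*l - 70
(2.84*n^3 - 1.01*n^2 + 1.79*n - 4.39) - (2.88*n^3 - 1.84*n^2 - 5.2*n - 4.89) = -0.04*n^3 + 0.83*n^2 + 6.99*n + 0.5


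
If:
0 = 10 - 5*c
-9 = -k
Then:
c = 2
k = 9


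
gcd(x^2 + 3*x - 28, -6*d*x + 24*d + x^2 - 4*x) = x - 4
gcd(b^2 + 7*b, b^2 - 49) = b + 7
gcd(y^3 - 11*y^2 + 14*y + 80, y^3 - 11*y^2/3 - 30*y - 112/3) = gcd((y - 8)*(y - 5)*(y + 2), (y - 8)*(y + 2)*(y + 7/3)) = y^2 - 6*y - 16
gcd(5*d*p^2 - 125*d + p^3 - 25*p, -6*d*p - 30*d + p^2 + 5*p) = p + 5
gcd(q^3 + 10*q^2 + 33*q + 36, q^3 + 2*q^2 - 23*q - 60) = q^2 + 7*q + 12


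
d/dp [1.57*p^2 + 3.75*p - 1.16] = 3.14*p + 3.75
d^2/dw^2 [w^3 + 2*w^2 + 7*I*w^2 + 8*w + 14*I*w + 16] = 6*w + 4 + 14*I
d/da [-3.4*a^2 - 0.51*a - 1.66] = -6.8*a - 0.51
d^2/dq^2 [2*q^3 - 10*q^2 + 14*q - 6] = 12*q - 20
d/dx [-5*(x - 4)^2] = 40 - 10*x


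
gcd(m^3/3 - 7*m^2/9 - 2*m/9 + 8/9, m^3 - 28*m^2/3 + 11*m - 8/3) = 1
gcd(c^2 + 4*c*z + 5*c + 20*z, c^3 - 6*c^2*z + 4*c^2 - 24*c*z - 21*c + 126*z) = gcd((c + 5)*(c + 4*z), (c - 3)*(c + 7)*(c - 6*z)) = 1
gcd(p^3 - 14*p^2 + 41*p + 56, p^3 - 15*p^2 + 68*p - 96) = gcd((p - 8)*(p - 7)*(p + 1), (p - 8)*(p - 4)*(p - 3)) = p - 8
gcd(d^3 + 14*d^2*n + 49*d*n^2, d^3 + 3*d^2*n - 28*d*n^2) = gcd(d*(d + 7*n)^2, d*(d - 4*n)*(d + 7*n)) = d^2 + 7*d*n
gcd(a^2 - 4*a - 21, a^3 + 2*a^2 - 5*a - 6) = a + 3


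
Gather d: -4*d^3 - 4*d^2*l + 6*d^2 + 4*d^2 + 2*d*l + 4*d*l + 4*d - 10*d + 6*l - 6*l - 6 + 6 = -4*d^3 + d^2*(10 - 4*l) + d*(6*l - 6)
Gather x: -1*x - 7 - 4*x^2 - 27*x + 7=-4*x^2 - 28*x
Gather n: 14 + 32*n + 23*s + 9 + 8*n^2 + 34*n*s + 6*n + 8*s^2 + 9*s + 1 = 8*n^2 + n*(34*s + 38) + 8*s^2 + 32*s + 24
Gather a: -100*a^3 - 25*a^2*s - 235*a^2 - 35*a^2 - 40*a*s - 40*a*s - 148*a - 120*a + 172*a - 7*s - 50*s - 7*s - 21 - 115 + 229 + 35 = -100*a^3 + a^2*(-25*s - 270) + a*(-80*s - 96) - 64*s + 128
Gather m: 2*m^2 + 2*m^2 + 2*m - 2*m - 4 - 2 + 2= 4*m^2 - 4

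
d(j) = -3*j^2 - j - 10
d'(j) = -6*j - 1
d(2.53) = -31.73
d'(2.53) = -16.18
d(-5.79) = -104.78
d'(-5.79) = 33.74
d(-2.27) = -23.19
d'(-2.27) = 12.62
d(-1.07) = -12.36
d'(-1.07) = 5.42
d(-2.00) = -20.00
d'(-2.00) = 11.00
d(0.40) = -10.88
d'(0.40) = -3.40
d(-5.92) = -109.22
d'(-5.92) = 34.52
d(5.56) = -108.30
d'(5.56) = -34.36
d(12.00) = -454.00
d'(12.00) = -73.00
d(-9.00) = -244.00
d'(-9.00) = 53.00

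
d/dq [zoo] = 0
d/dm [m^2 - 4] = 2*m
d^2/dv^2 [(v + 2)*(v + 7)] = 2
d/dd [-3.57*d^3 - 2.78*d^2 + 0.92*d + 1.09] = -10.71*d^2 - 5.56*d + 0.92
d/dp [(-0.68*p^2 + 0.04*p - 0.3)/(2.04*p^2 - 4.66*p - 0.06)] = (3.0872*p^2 + 1.3056*p - 1.4004)/(4.1616*p^4 - 19.0128*p^3 + 21.4708*p^2 + 0.5592*p + 0.0036)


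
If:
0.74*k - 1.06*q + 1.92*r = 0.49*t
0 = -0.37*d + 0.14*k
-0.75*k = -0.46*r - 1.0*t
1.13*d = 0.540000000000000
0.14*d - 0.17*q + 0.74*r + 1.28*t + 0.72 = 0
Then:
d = 0.48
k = 1.26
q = 20.63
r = 9.97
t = -3.64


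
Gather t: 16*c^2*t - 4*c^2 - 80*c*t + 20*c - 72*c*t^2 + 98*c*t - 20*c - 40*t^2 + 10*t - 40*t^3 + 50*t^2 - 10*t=-4*c^2 - 40*t^3 + t^2*(10 - 72*c) + t*(16*c^2 + 18*c)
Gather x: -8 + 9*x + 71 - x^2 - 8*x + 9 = -x^2 + x + 72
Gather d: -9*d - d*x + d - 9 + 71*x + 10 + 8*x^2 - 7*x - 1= d*(-x - 8) + 8*x^2 + 64*x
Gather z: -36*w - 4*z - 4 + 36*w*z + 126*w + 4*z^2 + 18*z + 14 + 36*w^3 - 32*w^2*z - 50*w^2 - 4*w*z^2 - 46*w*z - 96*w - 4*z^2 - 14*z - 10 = 36*w^3 - 50*w^2 - 4*w*z^2 - 6*w + z*(-32*w^2 - 10*w)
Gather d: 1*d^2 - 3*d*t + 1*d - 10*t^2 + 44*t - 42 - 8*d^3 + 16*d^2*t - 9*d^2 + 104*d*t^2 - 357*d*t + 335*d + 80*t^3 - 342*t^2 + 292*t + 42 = -8*d^3 + d^2*(16*t - 8) + d*(104*t^2 - 360*t + 336) + 80*t^3 - 352*t^2 + 336*t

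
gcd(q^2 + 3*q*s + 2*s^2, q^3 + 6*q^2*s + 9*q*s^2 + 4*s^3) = q + s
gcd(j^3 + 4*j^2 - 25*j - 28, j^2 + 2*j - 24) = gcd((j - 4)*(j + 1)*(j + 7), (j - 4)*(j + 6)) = j - 4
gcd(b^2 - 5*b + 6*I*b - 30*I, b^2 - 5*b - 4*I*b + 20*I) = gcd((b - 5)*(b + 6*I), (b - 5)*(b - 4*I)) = b - 5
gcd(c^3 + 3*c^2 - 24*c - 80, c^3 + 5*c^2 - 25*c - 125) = c - 5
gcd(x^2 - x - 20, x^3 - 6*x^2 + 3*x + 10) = x - 5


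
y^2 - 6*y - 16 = (y - 8)*(y + 2)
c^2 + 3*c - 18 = (c - 3)*(c + 6)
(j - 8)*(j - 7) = j^2 - 15*j + 56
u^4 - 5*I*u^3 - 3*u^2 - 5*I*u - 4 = (u - 4*I)*(u - I)^2*(u + I)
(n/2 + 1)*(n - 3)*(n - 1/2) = n^3/2 - 3*n^2/4 - 11*n/4 + 3/2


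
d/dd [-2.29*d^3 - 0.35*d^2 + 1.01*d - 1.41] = -6.87*d^2 - 0.7*d + 1.01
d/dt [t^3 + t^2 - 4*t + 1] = 3*t^2 + 2*t - 4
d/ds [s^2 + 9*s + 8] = 2*s + 9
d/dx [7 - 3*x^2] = -6*x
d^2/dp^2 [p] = 0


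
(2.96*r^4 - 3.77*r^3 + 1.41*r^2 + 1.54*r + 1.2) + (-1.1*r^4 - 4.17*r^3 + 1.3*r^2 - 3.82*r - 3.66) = 1.86*r^4 - 7.94*r^3 + 2.71*r^2 - 2.28*r - 2.46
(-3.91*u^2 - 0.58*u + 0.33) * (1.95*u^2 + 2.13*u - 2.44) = -7.6245*u^4 - 9.4593*u^3 + 8.9485*u^2 + 2.1181*u - 0.8052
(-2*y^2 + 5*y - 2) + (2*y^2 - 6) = 5*y - 8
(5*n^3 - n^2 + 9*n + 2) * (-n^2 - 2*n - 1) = -5*n^5 - 9*n^4 - 12*n^3 - 19*n^2 - 13*n - 2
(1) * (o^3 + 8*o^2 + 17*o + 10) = o^3 + 8*o^2 + 17*o + 10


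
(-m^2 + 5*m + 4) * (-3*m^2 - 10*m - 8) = 3*m^4 - 5*m^3 - 54*m^2 - 80*m - 32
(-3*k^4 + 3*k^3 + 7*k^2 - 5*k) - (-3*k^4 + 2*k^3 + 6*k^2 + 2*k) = k^3 + k^2 - 7*k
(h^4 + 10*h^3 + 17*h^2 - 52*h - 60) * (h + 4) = h^5 + 14*h^4 + 57*h^3 + 16*h^2 - 268*h - 240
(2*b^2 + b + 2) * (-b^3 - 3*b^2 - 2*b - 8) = -2*b^5 - 7*b^4 - 9*b^3 - 24*b^2 - 12*b - 16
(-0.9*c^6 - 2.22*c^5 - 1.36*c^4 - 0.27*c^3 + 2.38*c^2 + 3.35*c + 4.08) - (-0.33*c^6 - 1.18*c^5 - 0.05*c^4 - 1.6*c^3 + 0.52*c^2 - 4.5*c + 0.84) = -0.57*c^6 - 1.04*c^5 - 1.31*c^4 + 1.33*c^3 + 1.86*c^2 + 7.85*c + 3.24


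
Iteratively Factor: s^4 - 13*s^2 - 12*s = (s + 3)*(s^3 - 3*s^2 - 4*s) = (s - 4)*(s + 3)*(s^2 + s) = s*(s - 4)*(s + 3)*(s + 1)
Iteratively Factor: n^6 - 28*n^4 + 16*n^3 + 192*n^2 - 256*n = (n + 4)*(n^5 - 4*n^4 - 12*n^3 + 64*n^2 - 64*n) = n*(n + 4)*(n^4 - 4*n^3 - 12*n^2 + 64*n - 64) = n*(n - 2)*(n + 4)*(n^3 - 2*n^2 - 16*n + 32) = n*(n - 2)*(n + 4)^2*(n^2 - 6*n + 8) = n*(n - 4)*(n - 2)*(n + 4)^2*(n - 2)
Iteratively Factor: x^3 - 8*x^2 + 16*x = (x - 4)*(x^2 - 4*x) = (x - 4)^2*(x)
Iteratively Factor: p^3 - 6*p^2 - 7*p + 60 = (p - 4)*(p^2 - 2*p - 15) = (p - 5)*(p - 4)*(p + 3)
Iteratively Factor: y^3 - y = (y)*(y^2 - 1) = y*(y - 1)*(y + 1)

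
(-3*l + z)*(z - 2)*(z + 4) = -3*l*z^2 - 6*l*z + 24*l + z^3 + 2*z^2 - 8*z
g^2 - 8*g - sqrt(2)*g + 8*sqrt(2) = (g - 8)*(g - sqrt(2))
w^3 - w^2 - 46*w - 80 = (w - 8)*(w + 2)*(w + 5)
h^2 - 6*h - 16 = (h - 8)*(h + 2)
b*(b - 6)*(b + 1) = b^3 - 5*b^2 - 6*b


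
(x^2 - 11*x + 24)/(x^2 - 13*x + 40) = (x - 3)/(x - 5)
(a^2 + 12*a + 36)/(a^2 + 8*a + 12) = (a + 6)/(a + 2)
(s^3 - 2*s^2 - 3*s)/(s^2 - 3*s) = s + 1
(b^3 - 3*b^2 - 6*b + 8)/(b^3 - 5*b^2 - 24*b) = (-b^3 + 3*b^2 + 6*b - 8)/(b*(-b^2 + 5*b + 24))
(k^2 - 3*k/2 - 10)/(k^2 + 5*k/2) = (k - 4)/k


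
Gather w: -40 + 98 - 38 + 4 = 24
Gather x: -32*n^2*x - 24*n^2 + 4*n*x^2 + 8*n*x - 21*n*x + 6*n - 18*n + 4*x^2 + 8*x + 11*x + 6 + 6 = -24*n^2 - 12*n + x^2*(4*n + 4) + x*(-32*n^2 - 13*n + 19) + 12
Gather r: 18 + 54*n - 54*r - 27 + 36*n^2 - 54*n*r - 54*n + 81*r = 36*n^2 + r*(27 - 54*n) - 9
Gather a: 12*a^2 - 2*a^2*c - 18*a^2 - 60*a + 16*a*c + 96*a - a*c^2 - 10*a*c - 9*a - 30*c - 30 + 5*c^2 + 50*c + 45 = a^2*(-2*c - 6) + a*(-c^2 + 6*c + 27) + 5*c^2 + 20*c + 15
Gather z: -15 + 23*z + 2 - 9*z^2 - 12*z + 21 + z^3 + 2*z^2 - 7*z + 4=z^3 - 7*z^2 + 4*z + 12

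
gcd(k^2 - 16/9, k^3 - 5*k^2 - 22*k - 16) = 1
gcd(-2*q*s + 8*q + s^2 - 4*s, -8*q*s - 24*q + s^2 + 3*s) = 1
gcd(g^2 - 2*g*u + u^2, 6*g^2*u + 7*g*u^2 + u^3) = 1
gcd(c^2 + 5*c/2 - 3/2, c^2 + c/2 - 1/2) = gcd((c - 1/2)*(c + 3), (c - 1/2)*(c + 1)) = c - 1/2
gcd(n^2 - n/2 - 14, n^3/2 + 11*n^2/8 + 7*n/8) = 1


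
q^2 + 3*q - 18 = (q - 3)*(q + 6)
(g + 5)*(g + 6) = g^2 + 11*g + 30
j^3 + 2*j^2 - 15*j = j*(j - 3)*(j + 5)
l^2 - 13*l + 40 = (l - 8)*(l - 5)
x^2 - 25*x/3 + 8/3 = (x - 8)*(x - 1/3)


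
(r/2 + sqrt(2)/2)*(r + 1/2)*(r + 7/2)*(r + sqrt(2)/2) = r^4/2 + 3*sqrt(2)*r^3/4 + 2*r^3 + 11*r^2/8 + 3*sqrt(2)*r^2 + 21*sqrt(2)*r/16 + 2*r + 7/8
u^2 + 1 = (u - I)*(u + I)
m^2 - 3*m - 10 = (m - 5)*(m + 2)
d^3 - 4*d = d*(d - 2)*(d + 2)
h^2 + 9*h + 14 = (h + 2)*(h + 7)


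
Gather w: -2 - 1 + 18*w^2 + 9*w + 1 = 18*w^2 + 9*w - 2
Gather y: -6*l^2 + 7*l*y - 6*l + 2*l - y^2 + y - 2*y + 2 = -6*l^2 - 4*l - y^2 + y*(7*l - 1) + 2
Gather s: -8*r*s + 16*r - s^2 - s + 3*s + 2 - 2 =16*r - s^2 + s*(2 - 8*r)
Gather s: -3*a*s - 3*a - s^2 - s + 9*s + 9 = -3*a - s^2 + s*(8 - 3*a) + 9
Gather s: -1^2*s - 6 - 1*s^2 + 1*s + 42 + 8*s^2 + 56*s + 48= 7*s^2 + 56*s + 84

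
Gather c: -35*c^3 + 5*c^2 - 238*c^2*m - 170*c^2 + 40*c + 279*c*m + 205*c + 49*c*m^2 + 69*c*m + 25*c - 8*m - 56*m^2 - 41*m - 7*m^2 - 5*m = -35*c^3 + c^2*(-238*m - 165) + c*(49*m^2 + 348*m + 270) - 63*m^2 - 54*m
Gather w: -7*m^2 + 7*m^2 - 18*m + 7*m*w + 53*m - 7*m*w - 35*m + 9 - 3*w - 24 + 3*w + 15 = 0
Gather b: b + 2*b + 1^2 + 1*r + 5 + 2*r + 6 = 3*b + 3*r + 12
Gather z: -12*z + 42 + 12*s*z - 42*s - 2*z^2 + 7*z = -42*s - 2*z^2 + z*(12*s - 5) + 42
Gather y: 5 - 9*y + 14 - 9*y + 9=28 - 18*y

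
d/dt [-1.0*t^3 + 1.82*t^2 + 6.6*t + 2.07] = -3.0*t^2 + 3.64*t + 6.6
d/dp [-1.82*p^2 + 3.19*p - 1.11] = 3.19 - 3.64*p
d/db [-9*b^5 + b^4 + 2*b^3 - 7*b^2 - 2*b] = -45*b^4 + 4*b^3 + 6*b^2 - 14*b - 2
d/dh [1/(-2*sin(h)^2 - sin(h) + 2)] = (4*sin(h) + 1)*cos(h)/(sin(h) - cos(2*h) - 1)^2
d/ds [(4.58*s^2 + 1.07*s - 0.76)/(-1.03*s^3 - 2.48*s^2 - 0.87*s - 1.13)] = (4.7174*s^4 + 2.2042*s^3 - 3.6794*s^2 - 14.1204*s - 1.8703)/(1.0609*s^6 + 5.1088*s^5 + 7.9426*s^4 + 6.643*s^3 + 6.3617*s^2 + 1.9662*s + 1.2769)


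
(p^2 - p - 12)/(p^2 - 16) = (p + 3)/(p + 4)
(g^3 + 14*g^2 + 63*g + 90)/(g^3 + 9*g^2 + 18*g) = (g + 5)/g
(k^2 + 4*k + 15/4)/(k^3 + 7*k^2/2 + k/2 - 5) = (k + 3/2)/(k^2 + k - 2)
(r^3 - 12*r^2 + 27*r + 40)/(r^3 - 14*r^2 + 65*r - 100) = (r^2 - 7*r - 8)/(r^2 - 9*r + 20)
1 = 1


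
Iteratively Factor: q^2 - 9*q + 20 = (q - 5)*(q - 4)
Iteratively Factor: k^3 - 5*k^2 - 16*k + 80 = (k - 4)*(k^2 - k - 20) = (k - 5)*(k - 4)*(k + 4)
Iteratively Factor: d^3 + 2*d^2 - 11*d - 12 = (d - 3)*(d^2 + 5*d + 4) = (d - 3)*(d + 1)*(d + 4)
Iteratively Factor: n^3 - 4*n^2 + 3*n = (n - 1)*(n^2 - 3*n) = n*(n - 1)*(n - 3)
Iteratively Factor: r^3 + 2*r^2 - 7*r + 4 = (r - 1)*(r^2 + 3*r - 4) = (r - 1)^2*(r + 4)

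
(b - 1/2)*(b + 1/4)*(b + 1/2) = b^3 + b^2/4 - b/4 - 1/16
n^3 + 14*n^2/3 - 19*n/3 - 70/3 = (n - 7/3)*(n + 2)*(n + 5)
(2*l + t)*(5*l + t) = 10*l^2 + 7*l*t + t^2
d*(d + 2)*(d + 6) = d^3 + 8*d^2 + 12*d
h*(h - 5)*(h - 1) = h^3 - 6*h^2 + 5*h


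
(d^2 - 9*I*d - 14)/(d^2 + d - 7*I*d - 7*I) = (d - 2*I)/(d + 1)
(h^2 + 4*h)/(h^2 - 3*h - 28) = h/(h - 7)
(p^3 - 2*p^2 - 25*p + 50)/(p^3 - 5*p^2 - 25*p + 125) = (p - 2)/(p - 5)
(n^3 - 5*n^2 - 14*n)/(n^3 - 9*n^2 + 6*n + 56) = n/(n - 4)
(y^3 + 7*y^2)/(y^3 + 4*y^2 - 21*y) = y/(y - 3)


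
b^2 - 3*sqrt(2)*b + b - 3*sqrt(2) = (b + 1)*(b - 3*sqrt(2))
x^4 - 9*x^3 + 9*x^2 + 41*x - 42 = (x - 7)*(x - 3)*(x - 1)*(x + 2)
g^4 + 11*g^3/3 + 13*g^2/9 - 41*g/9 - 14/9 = (g - 1)*(g + 1/3)*(g + 2)*(g + 7/3)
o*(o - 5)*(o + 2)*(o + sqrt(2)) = o^4 - 3*o^3 + sqrt(2)*o^3 - 10*o^2 - 3*sqrt(2)*o^2 - 10*sqrt(2)*o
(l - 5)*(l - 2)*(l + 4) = l^3 - 3*l^2 - 18*l + 40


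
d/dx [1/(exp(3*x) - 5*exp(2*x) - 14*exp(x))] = (-3*exp(2*x) + 10*exp(x) + 14)*exp(-x)/(-exp(2*x) + 5*exp(x) + 14)^2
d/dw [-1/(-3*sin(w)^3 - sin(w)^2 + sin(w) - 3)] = (-9*sin(w)^2 - 2*sin(w) + 1)*cos(w)/(3*sin(w)^3 + sin(w)^2 - sin(w) + 3)^2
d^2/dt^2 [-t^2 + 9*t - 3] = -2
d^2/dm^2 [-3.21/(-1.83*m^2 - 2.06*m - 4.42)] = (-21.499938*m^2 - 24.202116*m + 3.21*(3.66*m + 2.06)*(7.32*m + 4.12) - 51.928812)/(1.83*m^2 + 2.06*m + 4.42)^3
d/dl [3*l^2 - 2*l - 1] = 6*l - 2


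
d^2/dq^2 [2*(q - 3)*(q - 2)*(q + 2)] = 12*q - 12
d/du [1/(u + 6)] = -1/(u + 6)^2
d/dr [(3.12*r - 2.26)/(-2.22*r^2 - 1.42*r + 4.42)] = (6.9264*r^2 - 10.0344*r + 10.5812)/(4.9284*r^4 + 6.3048*r^3 - 17.6084*r^2 - 12.5528*r + 19.5364)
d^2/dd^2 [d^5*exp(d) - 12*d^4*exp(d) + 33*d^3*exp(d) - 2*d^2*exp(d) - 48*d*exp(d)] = (d^5 - 2*d^4 - 43*d^3 + 52*d^2 + 142*d - 100)*exp(d)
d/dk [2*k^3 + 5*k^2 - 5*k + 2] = 6*k^2 + 10*k - 5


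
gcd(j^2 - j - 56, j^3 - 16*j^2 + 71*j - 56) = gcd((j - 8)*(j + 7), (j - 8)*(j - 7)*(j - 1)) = j - 8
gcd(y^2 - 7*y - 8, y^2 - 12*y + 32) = y - 8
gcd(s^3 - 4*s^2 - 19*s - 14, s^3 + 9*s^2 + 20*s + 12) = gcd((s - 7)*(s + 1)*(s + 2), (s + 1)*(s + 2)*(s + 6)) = s^2 + 3*s + 2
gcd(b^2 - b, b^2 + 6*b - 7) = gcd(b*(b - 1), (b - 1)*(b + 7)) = b - 1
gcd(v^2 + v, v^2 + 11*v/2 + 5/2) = 1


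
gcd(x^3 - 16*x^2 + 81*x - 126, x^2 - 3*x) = x - 3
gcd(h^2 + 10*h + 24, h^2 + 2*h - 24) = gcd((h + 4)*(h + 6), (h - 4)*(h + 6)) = h + 6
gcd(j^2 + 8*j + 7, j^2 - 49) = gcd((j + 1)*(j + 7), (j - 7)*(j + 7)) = j + 7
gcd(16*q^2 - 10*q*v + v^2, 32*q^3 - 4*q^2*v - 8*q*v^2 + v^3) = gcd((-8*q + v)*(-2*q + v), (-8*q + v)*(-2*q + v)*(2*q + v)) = 16*q^2 - 10*q*v + v^2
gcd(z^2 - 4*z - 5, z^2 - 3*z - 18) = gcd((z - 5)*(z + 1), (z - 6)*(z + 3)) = 1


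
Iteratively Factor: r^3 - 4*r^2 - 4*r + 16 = (r + 2)*(r^2 - 6*r + 8) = (r - 4)*(r + 2)*(r - 2)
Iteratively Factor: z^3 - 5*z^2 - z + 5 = (z + 1)*(z^2 - 6*z + 5) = (z - 1)*(z + 1)*(z - 5)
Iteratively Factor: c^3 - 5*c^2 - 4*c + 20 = (c + 2)*(c^2 - 7*c + 10) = (c - 5)*(c + 2)*(c - 2)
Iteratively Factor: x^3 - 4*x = (x)*(x^2 - 4) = x*(x - 2)*(x + 2)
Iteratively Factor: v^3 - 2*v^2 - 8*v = (v + 2)*(v^2 - 4*v) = v*(v + 2)*(v - 4)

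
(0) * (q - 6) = 0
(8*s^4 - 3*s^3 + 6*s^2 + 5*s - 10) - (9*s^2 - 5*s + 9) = 8*s^4 - 3*s^3 - 3*s^2 + 10*s - 19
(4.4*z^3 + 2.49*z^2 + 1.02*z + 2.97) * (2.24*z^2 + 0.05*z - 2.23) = 9.856*z^5 + 5.7976*z^4 - 7.4027*z^3 + 1.1511*z^2 - 2.1261*z - 6.6231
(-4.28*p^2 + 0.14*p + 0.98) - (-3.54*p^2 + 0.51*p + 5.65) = -0.74*p^2 - 0.37*p - 4.67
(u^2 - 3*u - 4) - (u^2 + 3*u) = -6*u - 4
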